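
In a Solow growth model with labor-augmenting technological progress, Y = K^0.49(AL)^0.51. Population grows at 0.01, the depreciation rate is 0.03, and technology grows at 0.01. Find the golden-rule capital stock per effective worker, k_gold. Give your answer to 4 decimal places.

k_gold ≈ 87.8174

The effective depreciation rate is n + g + δ = 0.01 + 0.01 + 0.03 = 0.05.
Setting f'(k) = n+g+δ gives 0.49·k^(0.49−1) = 0.05, hence k_gold = (0.49/0.05)^(1/0.51) ≈ 87.8174.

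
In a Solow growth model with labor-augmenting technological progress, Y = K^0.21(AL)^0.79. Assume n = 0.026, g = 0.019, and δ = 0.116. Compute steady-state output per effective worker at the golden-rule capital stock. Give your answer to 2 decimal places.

Break-even investment rate: n + g + δ = 0.026 + 0.019 + 0.116 = 0.161.
Setting f'(k) = n+g+δ gives 0.21·k^(0.21−1) = 0.161, hence k_gold = (0.21/0.161)^(1/0.79) ≈ 1.3998.
Output: y_gold = k_gold^0.21 = 1.3998^0.21 ≈ 1.0732.

y_gold ≈ 1.07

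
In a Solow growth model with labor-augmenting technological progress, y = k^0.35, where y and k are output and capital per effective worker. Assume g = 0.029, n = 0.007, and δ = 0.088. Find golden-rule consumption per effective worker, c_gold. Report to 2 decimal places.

Capital per effective worker breaks even when investment replaces (n + g + δ)·k; here n + g + δ = 0.124.
Golden rule sets MPK = n+g+δ: 0.35·k^(0.35−1) = 0.124, so k_gold = (0.35/0.124)^(1/0.65) ≈ 4.9352.
y_gold = 4.9352^0.35 ≈ 1.7485.
c_gold = y_gold − (n+g+δ)·k_gold = 1.7485 − 0.124·4.9352 ≈ 1.1365.

c_gold ≈ 1.14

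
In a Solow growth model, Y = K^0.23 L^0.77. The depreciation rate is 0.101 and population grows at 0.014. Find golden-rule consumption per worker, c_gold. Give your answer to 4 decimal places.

c_gold ≈ 0.9471

Capital per worker breaks even when investment replaces (n + δ)·k; here n + δ = 0.115.
Maximizing c = f(k) − (n+δ)·k gives f'(k) = n+δ, i.e. 0.23·k^(0.23−1) = 0.115, so k_gold = (0.23/0.115)^(1/0.77) ≈ 2.4601.
y_gold = 2.4601^0.23 ≈ 1.2300.
c_gold = y_gold − (n+δ)·k_gold = 1.2300 − 0.115·2.4601 ≈ 0.9471.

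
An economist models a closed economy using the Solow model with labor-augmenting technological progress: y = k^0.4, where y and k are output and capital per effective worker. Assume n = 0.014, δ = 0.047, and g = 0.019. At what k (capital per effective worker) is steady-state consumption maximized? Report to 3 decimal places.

Break-even investment rate: n + g + δ = 0.014 + 0.019 + 0.047 = 0.08.
Golden rule sets MPK = n+g+δ: 0.4·k^(0.4−1) = 0.08, so k_gold = (0.4/0.08)^(1/0.6) ≈ 14.6201.

k_gold ≈ 14.620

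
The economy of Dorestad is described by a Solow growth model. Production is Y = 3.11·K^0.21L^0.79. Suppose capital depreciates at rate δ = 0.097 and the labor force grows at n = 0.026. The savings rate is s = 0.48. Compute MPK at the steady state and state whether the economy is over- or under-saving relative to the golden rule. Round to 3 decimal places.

over-saving; MPK ≈ 0.054

n + δ = 0.026 + 0.097 = 0.123.
Steady-state k*: s·A·k^0.21 = 0.123·k gives k* = (0.48·3.11/0.123)^(1/0.79) ≈ 23.5654.
MPK = 0.21·3.11·23.5654^(-0.79) ≈ 0.0538.
MPK < n+δ = 0.123, so the economy is dynamically inefficient (over-saving).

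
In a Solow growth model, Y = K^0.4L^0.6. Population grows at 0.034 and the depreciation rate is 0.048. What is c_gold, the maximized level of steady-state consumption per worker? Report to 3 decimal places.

c_gold ≈ 1.726

Capital per worker breaks even when investment replaces (n + δ)·k; here n + δ = 0.082.
Golden rule sets MPK = n+δ: 0.4·k^(0.4−1) = 0.082, so k_gold = (0.4/0.082)^(1/0.6) ≈ 14.0306.
y_gold = 14.0306^0.4 ≈ 2.8763.
c_gold = y_gold − (n+δ)·k_gold = 2.8763 − 0.082·14.0306 ≈ 1.7258.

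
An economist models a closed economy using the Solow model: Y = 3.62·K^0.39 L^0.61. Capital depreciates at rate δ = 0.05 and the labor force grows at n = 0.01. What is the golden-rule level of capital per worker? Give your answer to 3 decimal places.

k_gold ≈ 177.240

n + δ = 0.01 + 0.05 = 0.06.
At the golden rule the marginal product of capital equals n+δ: 0.39·3.62·k^(0.39−1) = 0.06. Solving, k_gold = (0.39·3.62/0.06)^(1/0.61) ≈ 177.2395.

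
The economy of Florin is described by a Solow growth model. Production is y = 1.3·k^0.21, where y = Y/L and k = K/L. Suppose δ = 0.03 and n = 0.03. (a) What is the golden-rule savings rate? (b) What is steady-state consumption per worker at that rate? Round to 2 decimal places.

(a) s_gold = 0.21; (b) c_gold ≈ 1.54

n + δ = 0.03 + 0.03 = 0.06.
For Cobb-Douglas, s_gold equals capital's share: s_gold = 0.21.
Maximizing c = f(k) − (n+δ)·k gives f'(k) = n+δ, i.e. 0.21·1.3·k^(0.21−1) = 0.06, so k_gold = (0.21·1.3/0.06)^(1/0.79) ≈ 6.8065.
y_gold = 1.3·6.8065^0.21 ≈ 1.9447; c_gold = (1−0.21)·y_gold ≈ 1.5363.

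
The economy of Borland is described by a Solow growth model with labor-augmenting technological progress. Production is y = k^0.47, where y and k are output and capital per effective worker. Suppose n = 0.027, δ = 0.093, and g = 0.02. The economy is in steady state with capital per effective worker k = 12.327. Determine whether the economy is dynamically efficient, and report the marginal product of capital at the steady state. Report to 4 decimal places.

dynamically inefficient; MPK ≈ 0.1241

Capital per effective worker breaks even when investment replaces (n + g + δ)·k; here n + g + δ = 0.14.
MPK = 0.47·k^(0.47−1) = 0.47·12.327^(-0.53) ≈ 0.1241.
MPK < 0.14, so the economy is dynamically inefficient (over-saving).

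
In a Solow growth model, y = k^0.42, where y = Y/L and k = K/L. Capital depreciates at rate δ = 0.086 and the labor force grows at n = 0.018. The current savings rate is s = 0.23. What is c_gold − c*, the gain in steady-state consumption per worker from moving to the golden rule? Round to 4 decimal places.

Δc ≈ 0.2257

Break-even investment rate: n + δ = 0.018 + 0.086 = 0.104.
Current steady state (s = 0.23): k* = (0.23/0.104)^(1/0.58) ≈ 3.9292, y* = 3.9292^0.42 ≈ 1.7767, c* = (1−0.23)·1.7767 ≈ 1.3680.
Maximizing c = f(k) − (n+δ)·k gives f'(k) = n+δ, i.e. 0.42·k^(0.42−1) = 0.104, so k_gold = (0.42/0.104)^(1/0.58) ≈ 11.0969.
y_gold = 11.0969^0.42 ≈ 2.7478, c_gold = y_gold − 0.104·k_gold ≈ 1.5937.
Gain: Δc = 1.5937 − 1.3680 ≈ 0.2257.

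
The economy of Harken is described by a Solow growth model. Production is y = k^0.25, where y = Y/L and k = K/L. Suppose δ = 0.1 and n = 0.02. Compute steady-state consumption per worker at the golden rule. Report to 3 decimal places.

c_gold ≈ 0.958

Break-even investment rate: n + δ = 0.02 + 0.1 = 0.12.
Setting f'(k) = n+δ gives 0.25·k^(0.25−1) = 0.12, hence k_gold = (0.25/0.12)^(1/0.75) ≈ 2.6608.
y_gold = 2.6608^0.25 ≈ 1.2772.
c_gold = y_gold − (n+δ)·k_gold = 1.2772 − 0.12·2.6608 ≈ 0.9579.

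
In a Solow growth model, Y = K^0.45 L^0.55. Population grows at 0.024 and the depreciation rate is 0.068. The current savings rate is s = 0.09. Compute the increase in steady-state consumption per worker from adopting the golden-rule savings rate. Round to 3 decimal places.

n + δ = 0.024 + 0.068 = 0.092.
Current steady state (s = 0.09): k* = (0.09/0.092)^(1/0.55) ≈ 0.9608, y* = 0.9608^0.45 ≈ 0.9822, c* = (1−0.09)·0.9822 ≈ 0.8938.
Setting f'(k) = n+δ gives 0.45·k^(0.45−1) = 0.092, hence k_gold = (0.45/0.092)^(1/0.55) ≈ 17.9267.
y_gold = 17.9267^0.45 ≈ 3.6650, c_gold = y_gold − 0.092·k_gold ≈ 2.0158.
Gain: Δc = 2.0158 − 0.8938 ≈ 1.1220.

Δc ≈ 1.122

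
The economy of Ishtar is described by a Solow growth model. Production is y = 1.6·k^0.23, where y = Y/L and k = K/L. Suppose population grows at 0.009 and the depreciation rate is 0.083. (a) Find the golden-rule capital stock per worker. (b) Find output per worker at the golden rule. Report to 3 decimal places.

(a) k_gold ≈ 6.052; (b) y_gold ≈ 2.421

Capital per worker breaks even when investment replaces (n + δ)·k; here n + δ = 0.092.
Golden rule sets MPK = n+δ: 0.23·1.6·k^(0.23−1) = 0.092, so k_gold = (0.23·1.6/0.092)^(1/0.77) ≈ 6.0520.
y_gold = 1.6·6.0520^0.23 ≈ 2.4208.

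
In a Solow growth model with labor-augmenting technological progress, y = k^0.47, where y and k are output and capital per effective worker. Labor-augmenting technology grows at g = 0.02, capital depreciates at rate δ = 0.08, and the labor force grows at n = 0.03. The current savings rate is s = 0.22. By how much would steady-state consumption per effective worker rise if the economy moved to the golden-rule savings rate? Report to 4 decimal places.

The effective depreciation rate is n + g + δ = 0.03 + 0.02 + 0.08 = 0.13.
Current steady state (s = 0.22): k* = (0.22/0.13)^(1/0.53) ≈ 2.6983, y* = 2.6983^0.47 ≈ 1.5945, c* = (1−0.22)·1.5945 ≈ 1.2437.
At the golden rule the marginal product of capital equals n+g+δ: 0.47·k^(0.47−1) = 0.13. Solving, k_gold = (0.47/0.13)^(1/0.53) ≈ 11.3011.
y_gold = 11.3011^0.47 ≈ 3.1258, c_gold = y_gold − 0.13·k_gold ≈ 1.6567.
Gain: Δc = 1.6567 − 1.2437 ≈ 0.4130.

Δc ≈ 0.4130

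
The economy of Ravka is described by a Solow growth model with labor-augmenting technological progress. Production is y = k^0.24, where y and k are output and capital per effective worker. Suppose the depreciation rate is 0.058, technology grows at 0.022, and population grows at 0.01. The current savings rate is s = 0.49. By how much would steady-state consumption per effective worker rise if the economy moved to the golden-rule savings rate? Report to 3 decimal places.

Δc ≈ 0.165

n + g + δ = 0.01 + 0.022 + 0.058 = 0.09.
Current steady state (s = 0.49): k* = (0.49/0.09)^(1/0.76) ≈ 9.2974, y* = 9.2974^0.24 ≈ 1.7077, c* = (1−0.49)·1.7077 ≈ 0.8709.
Setting f'(k) = n+g+δ gives 0.24·k^(0.24−1) = 0.09, hence k_gold = (0.24/0.09)^(1/0.76) ≈ 3.6348.
y_gold = 3.6348^0.24 ≈ 1.3631, c_gold = y_gold − 0.09·k_gold ≈ 1.0359.
Gain: Δc = 1.0359 − 0.8709 ≈ 0.1650.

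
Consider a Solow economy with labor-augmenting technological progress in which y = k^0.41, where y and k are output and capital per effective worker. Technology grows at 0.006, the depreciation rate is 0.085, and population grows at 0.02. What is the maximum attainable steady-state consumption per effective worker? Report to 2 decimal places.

Break-even investment rate: n + g + δ = 0.02 + 0.006 + 0.085 = 0.111.
Golden rule sets MPK = n+g+δ: 0.41·k^(0.41−1) = 0.111, so k_gold = (0.41/0.111)^(1/0.59) ≈ 9.1579.
y_gold = 9.1579^0.41 ≈ 2.4793.
c_gold = y_gold − (n+g+δ)·k_gold = 2.4793 − 0.111·9.1579 ≈ 1.4628.

c_gold ≈ 1.46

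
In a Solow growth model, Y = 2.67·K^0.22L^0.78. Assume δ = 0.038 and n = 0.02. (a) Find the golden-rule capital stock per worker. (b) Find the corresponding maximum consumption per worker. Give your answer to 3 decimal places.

(a) k_gold ≈ 19.459; (b) c_gold ≈ 4.001

n + δ = 0.02 + 0.038 = 0.058.
Golden rule sets MPK = n+δ: 0.22·2.67·k^(0.22−1) = 0.058, so k_gold = (0.22·2.67/0.058)^(1/0.78) ≈ 19.4585.
y_gold = 2.67·19.4585^0.22 ≈ 5.1300; c_gold = y_gold − 0.058·k_gold ≈ 4.0014.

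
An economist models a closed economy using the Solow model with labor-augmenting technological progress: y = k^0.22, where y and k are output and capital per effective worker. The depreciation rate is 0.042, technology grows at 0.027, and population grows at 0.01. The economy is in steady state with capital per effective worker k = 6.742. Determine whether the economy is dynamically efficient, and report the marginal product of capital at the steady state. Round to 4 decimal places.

dynamically inefficient; MPK ≈ 0.0497

n + g + δ = 0.01 + 0.027 + 0.042 = 0.079.
MPK = 0.22·k^(0.22−1) = 0.22·6.742^(-0.78) ≈ 0.0497.
MPK < 0.079, so the economy is dynamically inefficient (over-saving).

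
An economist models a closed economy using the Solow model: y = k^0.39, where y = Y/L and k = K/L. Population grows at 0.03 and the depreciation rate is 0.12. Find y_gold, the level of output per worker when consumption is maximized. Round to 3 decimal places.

n + δ = 0.03 + 0.12 = 0.15.
Maximizing c = f(k) − (n+δ)·k gives f'(k) = n+δ, i.e. 0.39·k^(0.39−1) = 0.15, so k_gold = (0.39/0.15)^(1/0.61) ≈ 4.7894.
Output: y_gold = k_gold^0.39 = 4.7894^0.39 ≈ 1.8421.

y_gold ≈ 1.842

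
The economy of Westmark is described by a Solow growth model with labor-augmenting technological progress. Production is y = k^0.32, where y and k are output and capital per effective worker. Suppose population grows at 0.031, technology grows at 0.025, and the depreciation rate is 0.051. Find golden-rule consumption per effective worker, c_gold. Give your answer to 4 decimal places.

Break-even investment rate: n + g + δ = 0.031 + 0.025 + 0.051 = 0.107.
Setting f'(k) = n+g+δ gives 0.32·k^(0.32−1) = 0.107, hence k_gold = (0.32/0.107)^(1/0.68) ≈ 5.0079.
y_gold = 5.0079^0.32 ≈ 1.6745.
c_gold = y_gold − (n+g+δ)·k_gold = 1.6745 − 0.107·5.0079 ≈ 1.1387.

c_gold ≈ 1.1387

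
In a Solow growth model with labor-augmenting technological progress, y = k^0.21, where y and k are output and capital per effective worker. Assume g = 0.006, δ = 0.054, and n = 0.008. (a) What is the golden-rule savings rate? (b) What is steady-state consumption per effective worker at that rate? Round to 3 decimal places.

The effective depreciation rate is n + g + δ = 0.008 + 0.006 + 0.054 = 0.068.
For Cobb-Douglas, s_gold equals capital's share: s_gold = 0.21.
Maximizing c = f(k) − (n+g+δ)·k gives f'(k) = n+g+δ, i.e. 0.21·k^(0.21−1) = 0.068, so k_gold = (0.21/0.068)^(1/0.79) ≈ 4.1676.
y_gold = 4.1676^0.21 ≈ 1.3495; c_gold = (1−0.21)·y_gold ≈ 1.0661.

(a) s_gold = 0.210; (b) c_gold ≈ 1.066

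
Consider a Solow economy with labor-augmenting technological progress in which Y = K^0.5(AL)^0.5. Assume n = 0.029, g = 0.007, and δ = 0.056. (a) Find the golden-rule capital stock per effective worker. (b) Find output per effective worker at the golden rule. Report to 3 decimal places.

n + g + δ = 0.029 + 0.007 + 0.056 = 0.092.
Maximizing c = f(k) − (n+g+δ)·k gives f'(k) = n+g+δ, i.e. 0.5·k^(0.5−1) = 0.092, so k_gold = (0.5/0.092)^(1/0.5) ≈ 29.5369.
y_gold = 29.5369^0.5 ≈ 5.4348.

(a) k_gold ≈ 29.537; (b) y_gold ≈ 5.435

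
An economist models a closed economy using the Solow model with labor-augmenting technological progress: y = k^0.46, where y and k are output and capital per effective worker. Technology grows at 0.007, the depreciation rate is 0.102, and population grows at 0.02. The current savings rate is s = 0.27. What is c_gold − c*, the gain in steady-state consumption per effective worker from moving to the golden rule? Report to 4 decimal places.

Δc ≈ 0.2255

Capital per effective worker breaks even when investment replaces (n + g + δ)·k; here n + g + δ = 0.129.
Current steady state (s = 0.27): k* = (0.27/0.129)^(1/0.54) ≈ 3.9267, y* = 3.9267^0.46 ≈ 1.8761, c* = (1−0.27)·1.8761 ≈ 1.3695.
Setting f'(k) = n+g+δ gives 0.46·k^(0.46−1) = 0.129, hence k_gold = (0.46/0.129)^(1/0.54) ≈ 10.5326.
y_gold = 10.5326^0.46 ≈ 2.9537, c_gold = y_gold − 0.129·k_gold ≈ 1.5950.
Gain: Δc = 1.5950 − 1.3695 ≈ 0.2255.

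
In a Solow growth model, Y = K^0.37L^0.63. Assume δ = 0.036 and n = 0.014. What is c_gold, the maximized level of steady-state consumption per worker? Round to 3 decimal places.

n + δ = 0.014 + 0.036 = 0.05.
Maximizing c = f(k) − (n+δ)·k gives f'(k) = n+δ, i.e. 0.37·k^(0.37−1) = 0.05, so k_gold = (0.37/0.05)^(1/0.63) ≈ 23.9736.
y_gold = 23.9736^0.37 ≈ 3.2397.
c_gold = y_gold − (n+δ)·k_gold = 3.2397 − 0.05·23.9736 ≈ 2.0410.

c_gold ≈ 2.041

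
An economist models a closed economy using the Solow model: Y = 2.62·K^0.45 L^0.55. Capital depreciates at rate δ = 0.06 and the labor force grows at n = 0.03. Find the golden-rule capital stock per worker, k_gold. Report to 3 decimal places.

Capital per worker breaks even when investment replaces (n + δ)·k; here n + δ = 0.09.
Maximizing c = f(k) − (n+δ)·k gives f'(k) = n+δ, i.e. 0.45·2.62·k^(0.45−1) = 0.09, so k_gold = (0.45·2.62/0.09)^(1/0.55) ≈ 107.4985.

k_gold ≈ 107.498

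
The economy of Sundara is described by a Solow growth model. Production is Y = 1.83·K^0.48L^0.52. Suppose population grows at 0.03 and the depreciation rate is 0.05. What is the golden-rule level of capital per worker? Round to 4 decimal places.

k_gold ≈ 100.2671

The effective depreciation rate is n + δ = 0.03 + 0.05 = 0.08.
Maximizing c = f(k) − (n+δ)·k gives f'(k) = n+δ, i.e. 0.48·1.83·k^(0.48−1) = 0.08, so k_gold = (0.48·1.83/0.08)^(1/0.52) ≈ 100.2671.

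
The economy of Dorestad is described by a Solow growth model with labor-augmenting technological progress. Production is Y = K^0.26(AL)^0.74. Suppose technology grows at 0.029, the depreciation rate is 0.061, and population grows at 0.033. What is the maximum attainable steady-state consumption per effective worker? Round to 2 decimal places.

The effective depreciation rate is n + g + δ = 0.033 + 0.029 + 0.061 = 0.123.
Setting f'(k) = n+g+δ gives 0.26·k^(0.26−1) = 0.123, hence k_gold = (0.26/0.123)^(1/0.74) ≈ 2.7497.
y_gold = 2.7497^0.26 ≈ 1.3008.
c_gold = y_gold − (n+g+δ)·k_gold = 1.3008 − 0.123·2.7497 ≈ 0.9626.

c_gold ≈ 0.96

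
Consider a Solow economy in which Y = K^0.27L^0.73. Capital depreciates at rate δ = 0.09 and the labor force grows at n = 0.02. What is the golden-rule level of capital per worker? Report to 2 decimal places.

k_gold ≈ 3.42

The effective depreciation rate is n + δ = 0.02 + 0.09 = 0.11.
Golden rule sets MPK = n+δ: 0.27·k^(0.27−1) = 0.11, so k_gold = (0.27/0.11)^(1/0.73) ≈ 3.4214.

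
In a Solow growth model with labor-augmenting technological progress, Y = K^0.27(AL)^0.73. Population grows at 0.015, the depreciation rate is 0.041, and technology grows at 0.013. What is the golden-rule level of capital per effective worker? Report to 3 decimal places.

k_gold ≈ 6.481

The effective depreciation rate is n + g + δ = 0.015 + 0.013 + 0.041 = 0.069.
At the golden rule the marginal product of capital equals n+g+δ: 0.27·k^(0.27−1) = 0.069. Solving, k_gold = (0.27/0.069)^(1/0.73) ≈ 6.4813.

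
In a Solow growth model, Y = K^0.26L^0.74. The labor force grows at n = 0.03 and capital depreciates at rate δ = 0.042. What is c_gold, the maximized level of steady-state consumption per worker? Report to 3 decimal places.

c_gold ≈ 1.162

The effective depreciation rate is n + δ = 0.03 + 0.042 = 0.072.
Golden rule sets MPK = n+δ: 0.26·k^(0.26−1) = 0.072, so k_gold = (0.26/0.072)^(1/0.74) ≈ 5.6698.
y_gold = 5.6698^0.26 ≈ 1.5701.
c_gold = y_gold − (n+δ)·k_gold = 1.5701 − 0.072·5.6698 ≈ 1.1619.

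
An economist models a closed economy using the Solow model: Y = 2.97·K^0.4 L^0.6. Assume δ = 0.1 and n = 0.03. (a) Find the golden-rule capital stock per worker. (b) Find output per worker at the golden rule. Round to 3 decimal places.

Capital per worker breaks even when investment replaces (n + δ)·k; here n + δ = 0.13.
At the golden rule the marginal product of capital equals n+δ: 0.4·2.97·k^(0.4−1) = 0.13. Solving, k_gold = (0.4·2.97/0.13)^(1/0.6) ≈ 39.9443.
y_gold = 2.97·39.9443^0.4 ≈ 12.9819.

(a) k_gold ≈ 39.944; (b) y_gold ≈ 12.982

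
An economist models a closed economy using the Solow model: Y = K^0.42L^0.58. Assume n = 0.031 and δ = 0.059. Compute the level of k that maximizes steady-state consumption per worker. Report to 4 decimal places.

Break-even investment rate: n + δ = 0.031 + 0.059 = 0.09.
At the golden rule the marginal product of capital equals n+δ: 0.42·k^(0.42−1) = 0.09. Solving, k_gold = (0.42/0.09)^(1/0.58) ≈ 14.2384.

k_gold ≈ 14.2384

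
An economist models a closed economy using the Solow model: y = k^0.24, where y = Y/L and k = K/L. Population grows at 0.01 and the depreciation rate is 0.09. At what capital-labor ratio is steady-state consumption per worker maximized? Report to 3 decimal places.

k_gold ≈ 3.164

Break-even investment rate: n + δ = 0.01 + 0.09 = 0.1.
Maximizing c = f(k) − (n+δ)·k gives f'(k) = n+δ, i.e. 0.24·k^(0.24−1) = 0.1, so k_gold = (0.24/0.1)^(1/0.76) ≈ 3.1643.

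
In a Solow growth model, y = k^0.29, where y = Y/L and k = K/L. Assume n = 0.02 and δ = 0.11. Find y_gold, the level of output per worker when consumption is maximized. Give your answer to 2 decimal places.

y_gold ≈ 1.39

Capital per worker breaks even when investment replaces (n + δ)·k; here n + δ = 0.13.
At the golden rule the marginal product of capital equals n+δ: 0.29·k^(0.29−1) = 0.13. Solving, k_gold = (0.29/0.13)^(1/0.71) ≈ 3.0959.
Output: y_gold = k_gold^0.29 = 3.0959^0.29 ≈ 1.3878.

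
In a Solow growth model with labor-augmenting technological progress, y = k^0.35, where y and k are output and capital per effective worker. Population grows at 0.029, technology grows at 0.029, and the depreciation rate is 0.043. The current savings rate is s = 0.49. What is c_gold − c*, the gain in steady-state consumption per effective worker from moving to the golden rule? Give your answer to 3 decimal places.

The effective depreciation rate is n + g + δ = 0.029 + 0.029 + 0.043 = 0.101.
Current steady state (s = 0.49): k* = (0.49/0.101)^(1/0.65) ≈ 11.3551, y* = 11.3551^0.35 ≈ 2.3405, c* = (1−0.49)·2.3405 ≈ 1.1937.
Maximizing c = f(k) − (n+g+δ)·k gives f'(k) = n+g+δ, i.e. 0.35·k^(0.35−1) = 0.101, so k_gold = (0.35/0.101)^(1/0.65) ≈ 6.7667.
y_gold = 6.7667^0.35 ≈ 1.9527, c_gold = y_gold − 0.101·k_gold ≈ 1.2692.
Gain: Δc = 1.2692 − 1.1937 ≈ 0.0756.

Δc ≈ 0.076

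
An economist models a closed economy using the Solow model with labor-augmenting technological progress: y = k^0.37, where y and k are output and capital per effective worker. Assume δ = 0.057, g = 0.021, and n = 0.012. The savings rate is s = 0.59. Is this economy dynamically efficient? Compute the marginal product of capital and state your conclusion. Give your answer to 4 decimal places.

dynamically inefficient; MPK ≈ 0.0564

Break-even investment rate: n + g + δ = 0.012 + 0.021 + 0.057 = 0.09.
Steady-state k*: s·k^0.37 = 0.09·k gives k* = (0.59/0.09)^(1/0.63) ≈ 19.7791.
MPK = 0.37·19.7791^(-0.63) ≈ 0.0564.
MPK < n+g+δ = 0.09, so the economy is dynamically inefficient (over-saving).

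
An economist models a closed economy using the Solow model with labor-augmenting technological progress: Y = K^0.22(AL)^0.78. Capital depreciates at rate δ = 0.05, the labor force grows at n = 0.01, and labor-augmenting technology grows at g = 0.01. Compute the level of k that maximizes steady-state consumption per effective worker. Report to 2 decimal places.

k_gold ≈ 4.34

Capital per effective worker breaks even when investment replaces (n + g + δ)·k; here n + g + δ = 0.07.
Golden rule sets MPK = n+g+δ: 0.22·k^(0.22−1) = 0.07, so k_gold = (0.22/0.07)^(1/0.78) ≈ 4.3411.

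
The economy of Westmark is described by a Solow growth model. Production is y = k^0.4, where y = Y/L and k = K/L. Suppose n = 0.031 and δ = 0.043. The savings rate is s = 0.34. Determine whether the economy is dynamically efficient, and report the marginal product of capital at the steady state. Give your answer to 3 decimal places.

dynamically efficient; MPK ≈ 0.087

The effective depreciation rate is n + δ = 0.031 + 0.043 = 0.074.
Steady-state k*: s·k^0.4 = 0.074·k gives k* = (0.34/0.074)^(1/0.6) ≈ 12.6983.
MPK = 0.4·12.6983^(-0.6) ≈ 0.0871.
MPK > n+δ = 0.074, so the economy is dynamically efficient (under-saving).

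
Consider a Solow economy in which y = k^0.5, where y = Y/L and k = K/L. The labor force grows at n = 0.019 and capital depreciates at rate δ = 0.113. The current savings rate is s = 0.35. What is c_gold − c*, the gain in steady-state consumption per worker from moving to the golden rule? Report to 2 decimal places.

Δc ≈ 0.17

Capital per worker breaks even when investment replaces (n + δ)·k; here n + δ = 0.132.
Current steady state (s = 0.35): k* = (0.35/0.132)^(1/0.5) ≈ 7.0305, y* = 7.0305^0.5 ≈ 2.6515, c* = (1−0.35)·2.6515 ≈ 1.7235.
Maximizing c = f(k) − (n+δ)·k gives f'(k) = n+δ, i.e. 0.5·k^(0.5−1) = 0.132, so k_gold = (0.5/0.132)^(1/0.5) ≈ 14.3480.
y_gold = 14.3480^0.5 ≈ 3.7879, c_gold = y_gold − 0.132·k_gold ≈ 1.8939.
Gain: Δc = 1.8939 − 1.7235 ≈ 0.1705.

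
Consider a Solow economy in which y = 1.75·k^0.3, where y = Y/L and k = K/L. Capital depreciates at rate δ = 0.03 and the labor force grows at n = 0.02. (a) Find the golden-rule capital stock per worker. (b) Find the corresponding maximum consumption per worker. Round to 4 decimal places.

(a) k_gold ≈ 28.7635; (b) c_gold ≈ 3.3557

n + δ = 0.02 + 0.03 = 0.05.
Setting f'(k) = n+δ gives 0.3·1.75·k^(0.3−1) = 0.05, hence k_gold = (0.3·1.75/0.05)^(1/0.7) ≈ 28.7635.
y_gold = 1.75·28.7635^0.3 ≈ 4.7939; c_gold = y_gold − 0.05·k_gold ≈ 3.3557.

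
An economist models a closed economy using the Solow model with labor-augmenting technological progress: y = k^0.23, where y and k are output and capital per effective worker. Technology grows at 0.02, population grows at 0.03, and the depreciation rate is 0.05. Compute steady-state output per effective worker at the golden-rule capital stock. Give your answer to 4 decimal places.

y_gold ≈ 1.2825

n + g + δ = 0.03 + 0.02 + 0.05 = 0.1.
Maximizing c = f(k) − (n+g+δ)·k gives f'(k) = n+g+δ, i.e. 0.23·k^(0.23−1) = 0.1, so k_gold = (0.23/0.1)^(1/0.77) ≈ 2.9497.
Output: y_gold = k_gold^0.23 = 2.9497^0.23 ≈ 1.2825.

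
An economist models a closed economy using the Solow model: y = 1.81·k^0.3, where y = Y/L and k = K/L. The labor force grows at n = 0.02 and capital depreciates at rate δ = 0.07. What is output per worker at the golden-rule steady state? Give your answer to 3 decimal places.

y_gold ≈ 3.910

The effective depreciation rate is n + δ = 0.02 + 0.07 = 0.09.
Golden rule sets MPK = n+δ: 0.3·1.81·k^(0.3−1) = 0.09, so k_gold = (0.3·1.81/0.09)^(1/0.7) ≈ 13.0341.
Output: y_gold = 1.81·k_gold^0.3 = 1.81·13.0341^0.3 ≈ 3.9102.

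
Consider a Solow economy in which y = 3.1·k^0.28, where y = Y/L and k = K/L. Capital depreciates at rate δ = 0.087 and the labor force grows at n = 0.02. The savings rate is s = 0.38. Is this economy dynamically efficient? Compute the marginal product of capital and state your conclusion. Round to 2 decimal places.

dynamically inefficient; MPK ≈ 0.08

Break-even investment rate: n + δ = 0.02 + 0.087 = 0.107.
Steady-state k*: s·A·k^0.28 = 0.107·k gives k* = (0.38·3.1/0.107)^(1/0.72) ≈ 27.9828.
MPK = 0.28·3.1·27.9828^(-0.72) ≈ 0.0788.
MPK < n+δ = 0.107, so the economy is dynamically inefficient (over-saving).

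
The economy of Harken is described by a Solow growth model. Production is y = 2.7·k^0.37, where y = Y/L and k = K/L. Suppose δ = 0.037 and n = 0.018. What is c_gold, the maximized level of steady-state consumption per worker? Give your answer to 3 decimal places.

The effective depreciation rate is n + δ = 0.018 + 0.037 = 0.055.
Setting f'(k) = n+δ gives 0.37·2.7·k^(0.37−1) = 0.055, hence k_gold = (0.37·2.7/0.055)^(1/0.63) ≈ 99.7091.
y_gold = 2.7·99.7091^0.37 ≈ 14.8216.
c_gold = y_gold − (n+δ)·k_gold = 14.8216 − 0.055·99.7091 ≈ 9.3376.

c_gold ≈ 9.338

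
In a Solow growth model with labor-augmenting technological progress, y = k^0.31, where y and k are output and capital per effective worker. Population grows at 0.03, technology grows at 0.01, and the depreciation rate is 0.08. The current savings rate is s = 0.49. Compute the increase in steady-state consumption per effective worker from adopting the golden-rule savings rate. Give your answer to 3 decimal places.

Δc ≈ 0.097

Break-even investment rate: n + g + δ = 0.03 + 0.01 + 0.08 = 0.12.
Current steady state (s = 0.49): k* = (0.49/0.12)^(1/0.69) ≈ 7.6830, y* = 7.6830^0.31 ≈ 1.8815, c* = (1−0.49)·1.8815 ≈ 0.9596.
Maximizing c = f(k) − (n+g+δ)·k gives f'(k) = n+g+δ, i.e. 0.31·k^(0.31−1) = 0.12, so k_gold = (0.31/0.12)^(1/0.69) ≈ 3.9570.
y_gold = 3.9570^0.31 ≈ 1.5317, c_gold = y_gold − 0.12·k_gold ≈ 1.0569.
Gain: Δc = 1.0569 − 0.9596 ≈ 0.0973.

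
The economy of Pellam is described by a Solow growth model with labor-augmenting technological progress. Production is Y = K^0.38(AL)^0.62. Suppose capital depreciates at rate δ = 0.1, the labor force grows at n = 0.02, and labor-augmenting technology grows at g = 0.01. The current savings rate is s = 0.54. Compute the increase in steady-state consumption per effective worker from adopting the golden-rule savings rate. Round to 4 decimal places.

The effective depreciation rate is n + g + δ = 0.02 + 0.01 + 0.1 = 0.13.
Current steady state (s = 0.54): k* = (0.54/0.13)^(1/0.62) ≈ 9.9426, y* = 9.9426^0.38 ≈ 2.3936, c* = (1−0.54)·2.3936 ≈ 1.1011.
Golden rule sets MPK = n+g+δ: 0.38·k^(0.38−1) = 0.13, so k_gold = (0.38/0.13)^(1/0.62) ≈ 5.6410.
y_gold = 5.6410^0.38 ≈ 1.9298, c_gold = y_gold − 0.13·k_gold ≈ 1.1965.
Gain: Δc = 1.1965 − 1.1011 ≈ 0.0954.

Δc ≈ 0.0954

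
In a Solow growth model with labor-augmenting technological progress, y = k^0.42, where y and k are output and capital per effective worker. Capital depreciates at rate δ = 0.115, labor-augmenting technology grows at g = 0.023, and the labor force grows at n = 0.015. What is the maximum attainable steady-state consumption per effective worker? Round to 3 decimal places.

The effective depreciation rate is n + g + δ = 0.015 + 0.023 + 0.115 = 0.153.
Golden rule sets MPK = n+g+δ: 0.42·k^(0.42−1) = 0.153, so k_gold = (0.42/0.153)^(1/0.58) ≈ 5.7034.
y_gold = 5.7034^0.42 ≈ 2.0777.
c_gold = y_gold − (n+g+δ)·k_gold = 2.0777 − 0.153·5.7034 ≈ 1.2050.

c_gold ≈ 1.205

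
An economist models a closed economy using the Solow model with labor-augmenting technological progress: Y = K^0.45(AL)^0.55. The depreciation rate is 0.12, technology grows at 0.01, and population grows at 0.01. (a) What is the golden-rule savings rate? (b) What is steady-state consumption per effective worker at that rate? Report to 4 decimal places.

The effective depreciation rate is n + g + δ = 0.01 + 0.01 + 0.12 = 0.14.
For Cobb-Douglas, s_gold equals capital's share: s_gold = 0.45.
Setting f'(k) = n+g+δ gives 0.45·k^(0.45−1) = 0.14, hence k_gold = (0.45/0.14)^(1/0.55) ≈ 8.3555.
y_gold = 8.3555^0.45 ≈ 2.5995; c_gold = (1−0.45)·y_gold ≈ 1.4297.

(a) s_gold = 0.4500; (b) c_gold ≈ 1.4297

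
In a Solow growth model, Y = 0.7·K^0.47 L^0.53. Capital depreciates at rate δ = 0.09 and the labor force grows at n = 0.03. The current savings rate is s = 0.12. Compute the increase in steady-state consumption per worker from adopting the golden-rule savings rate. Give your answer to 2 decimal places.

Δc ≈ 0.46

Capital per worker breaks even when investment replaces (n + δ)·k; here n + δ = 0.12.
Current steady state (s = 0.12): k* = (0.12·0.7/0.12)^(1/0.53) ≈ 0.5102, y* = 0.7·0.5102^0.47 ≈ 0.5102, c* = (1−0.12)·0.5102 ≈ 0.4490.
At the golden rule the marginal product of capital equals n+δ: 0.47·0.7·k^(0.47−1) = 0.12. Solving, k_gold = (0.47·0.7/0.12)^(1/0.53) ≈ 6.7057.
y_gold = 0.7·6.7057^0.47 ≈ 1.7121, c_gold = y_gold − 0.12·k_gold ≈ 0.9074.
Gain: Δc = 0.9074 − 0.4490 ≈ 0.4584.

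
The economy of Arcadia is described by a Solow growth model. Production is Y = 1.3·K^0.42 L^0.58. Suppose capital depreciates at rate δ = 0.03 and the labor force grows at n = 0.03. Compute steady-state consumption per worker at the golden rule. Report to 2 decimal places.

c_gold ≈ 3.73

Capital per worker breaks even when investment replaces (n + δ)·k; here n + δ = 0.06.
Golden rule sets MPK = n+δ: 0.42·1.3·k^(0.42−1) = 0.06, so k_gold = (0.42·1.3/0.06)^(1/0.58) ≈ 45.0318.
y_gold = 1.3·45.0318^0.42 ≈ 6.4331.
c_gold = y_gold − (n+δ)·k_gold = 6.4331 − 0.06·45.0318 ≈ 3.7312.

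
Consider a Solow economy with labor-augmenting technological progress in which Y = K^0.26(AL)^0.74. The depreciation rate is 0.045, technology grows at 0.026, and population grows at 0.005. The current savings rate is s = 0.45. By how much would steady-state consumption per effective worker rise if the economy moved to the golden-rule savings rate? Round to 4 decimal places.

Capital per effective worker breaks even when investment replaces (n + g + δ)·k; here n + g + δ = 0.076.
Current steady state (s = 0.45): k* = (0.45/0.076)^(1/0.74) ≈ 11.0607, y* = 11.0607^0.26 ≈ 1.8680, c* = (1−0.45)·1.8680 ≈ 1.0274.
Maximizing c = f(k) − (n+g+δ)·k gives f'(k) = n+g+δ, i.e. 0.26·k^(0.26−1) = 0.076, so k_gold = (0.26/0.076)^(1/0.74) ≈ 5.2703.
y_gold = 5.2703^0.26 ≈ 1.5406, c_gold = y_gold − 0.076·k_gold ≈ 1.1400.
Gain: Δc = 1.1400 − 1.0274 ≈ 0.1126.

Δc ≈ 0.1126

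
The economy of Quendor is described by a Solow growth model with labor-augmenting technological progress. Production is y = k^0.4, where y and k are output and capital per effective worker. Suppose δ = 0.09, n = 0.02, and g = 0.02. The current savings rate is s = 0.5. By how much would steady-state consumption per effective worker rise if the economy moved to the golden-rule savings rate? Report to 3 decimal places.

n + g + δ = 0.02 + 0.02 + 0.09 = 0.13.
Current steady state (s = 0.5): k* = (0.5/0.13)^(1/0.6) ≈ 9.4416, y* = 9.4416^0.4 ≈ 2.4548, c* = (1−0.5)·2.4548 ≈ 1.2274.
Setting f'(k) = n+g+δ gives 0.4·k^(0.4−1) = 0.13, hence k_gold = (0.4/0.13)^(1/0.6) ≈ 6.5092.
y_gold = 6.5092^0.4 ≈ 2.1155, c_gold = y_gold − 0.13·k_gold ≈ 1.2693.
Gain: Δc = 1.2693 − 1.2274 ≈ 0.0419.

Δc ≈ 0.042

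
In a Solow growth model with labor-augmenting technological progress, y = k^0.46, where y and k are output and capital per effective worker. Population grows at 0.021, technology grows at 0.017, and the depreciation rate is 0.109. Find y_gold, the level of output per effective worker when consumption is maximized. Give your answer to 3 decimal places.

The effective depreciation rate is n + g + δ = 0.021 + 0.017 + 0.109 = 0.147.
At the golden rule the marginal product of capital equals n+g+δ: 0.46·k^(0.46−1) = 0.147. Solving, k_gold = (0.46/0.147)^(1/0.54) ≈ 8.2696.
Output: y_gold = k_gold^0.46 = 8.2696^0.46 ≈ 2.6427.

y_gold ≈ 2.643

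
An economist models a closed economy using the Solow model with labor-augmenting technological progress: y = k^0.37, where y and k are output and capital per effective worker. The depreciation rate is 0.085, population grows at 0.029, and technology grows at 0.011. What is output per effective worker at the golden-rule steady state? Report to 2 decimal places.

Break-even investment rate: n + g + δ = 0.029 + 0.011 + 0.085 = 0.125.
At the golden rule the marginal product of capital equals n+g+δ: 0.37·k^(0.37−1) = 0.125. Solving, k_gold = (0.37/0.125)^(1/0.63) ≈ 5.5986.
Output: y_gold = k_gold^0.37 = 5.5986^0.37 ≈ 1.8914.

y_gold ≈ 1.89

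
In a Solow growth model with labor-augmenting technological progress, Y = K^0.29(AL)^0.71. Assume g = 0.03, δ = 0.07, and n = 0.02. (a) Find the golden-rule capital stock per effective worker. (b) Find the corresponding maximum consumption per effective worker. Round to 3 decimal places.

(a) k_gold ≈ 3.465; (b) c_gold ≈ 1.018

Capital per effective worker breaks even when investment replaces (n + g + δ)·k; here n + g + δ = 0.12.
Setting f'(k) = n+g+δ gives 0.29·k^(0.29−1) = 0.12, hence k_gold = (0.29/0.12)^(1/0.71) ≈ 3.4653.
y_gold = 3.4653^0.29 ≈ 1.4339; c_gold = y_gold − 0.12·k_gold ≈ 1.0181.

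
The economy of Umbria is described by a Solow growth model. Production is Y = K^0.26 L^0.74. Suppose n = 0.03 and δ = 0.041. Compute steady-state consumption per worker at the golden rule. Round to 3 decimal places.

n + δ = 0.03 + 0.041 = 0.071.
Setting f'(k) = n+δ gives 0.26·k^(0.26−1) = 0.071, hence k_gold = (0.26/0.071)^(1/0.74) ≈ 5.7780.
y_gold = 5.7780^0.26 ≈ 1.5778.
c_gold = y_gold − (n+δ)·k_gold = 1.5778 − 0.071·5.7780 ≈ 1.1676.

c_gold ≈ 1.168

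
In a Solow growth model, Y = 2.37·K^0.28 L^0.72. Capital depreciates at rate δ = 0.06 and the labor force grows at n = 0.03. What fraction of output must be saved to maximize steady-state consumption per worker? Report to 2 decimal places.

Break-even investment rate: n + δ = 0.03 + 0.06 = 0.09.
At the golden rule MPK = n+δ, and in any Cobb-Douglas steady state s = (n+δ)·k/y = MPK·k/y = capital's share 0.28.

s_gold = 0.28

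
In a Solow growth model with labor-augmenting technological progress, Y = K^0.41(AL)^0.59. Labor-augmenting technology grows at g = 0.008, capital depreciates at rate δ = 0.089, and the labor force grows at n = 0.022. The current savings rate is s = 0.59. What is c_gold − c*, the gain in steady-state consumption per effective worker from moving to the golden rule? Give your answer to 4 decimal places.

n + g + δ = 0.022 + 0.008 + 0.089 = 0.119.
Current steady state (s = 0.59): k* = (0.59/0.119)^(1/0.59) ≈ 15.0828, y* = 15.0828^0.41 ≈ 3.0421, c* = (1−0.59)·3.0421 ≈ 1.2473.
Golden rule sets MPK = n+g+δ: 0.41·k^(0.41−1) = 0.119, so k_gold = (0.41/0.119)^(1/0.59) ≈ 8.1390.
y_gold = 8.1390^0.41 ≈ 2.3623, c_gold = y_gold − 0.119·k_gold ≈ 1.3938.
Gain: Δc = 1.3938 − 1.2473 ≈ 0.1465.

Δc ≈ 0.1465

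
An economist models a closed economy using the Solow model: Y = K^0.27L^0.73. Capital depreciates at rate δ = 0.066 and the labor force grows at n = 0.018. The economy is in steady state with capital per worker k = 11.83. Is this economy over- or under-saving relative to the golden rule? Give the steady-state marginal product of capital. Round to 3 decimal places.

over-saving; MPK ≈ 0.044

The effective depreciation rate is n + δ = 0.018 + 0.066 = 0.084.
MPK = 0.27·k^(0.27−1) = 0.27·11.83^(-0.73) ≈ 0.0445.
MPK < 0.084, so the economy is dynamically inefficient (over-saving).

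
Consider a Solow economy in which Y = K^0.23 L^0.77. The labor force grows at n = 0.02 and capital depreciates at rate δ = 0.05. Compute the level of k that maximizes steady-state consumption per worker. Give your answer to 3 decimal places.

Capital per worker breaks even when investment replaces (n + δ)·k; here n + δ = 0.07.
Golden rule sets MPK = n+δ: 0.23·k^(0.23−1) = 0.07, so k_gold = (0.23/0.07)^(1/0.77) ≈ 4.6876.

k_gold ≈ 4.688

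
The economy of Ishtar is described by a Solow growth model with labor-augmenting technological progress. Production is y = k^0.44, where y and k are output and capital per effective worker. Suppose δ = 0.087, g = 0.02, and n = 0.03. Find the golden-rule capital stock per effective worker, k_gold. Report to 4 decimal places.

The effective depreciation rate is n + g + δ = 0.03 + 0.02 + 0.087 = 0.137.
At the golden rule the marginal product of capital equals n+g+δ: 0.44·k^(0.44−1) = 0.137. Solving, k_gold = (0.44/0.137)^(1/0.56) ≈ 8.0330.

k_gold ≈ 8.0330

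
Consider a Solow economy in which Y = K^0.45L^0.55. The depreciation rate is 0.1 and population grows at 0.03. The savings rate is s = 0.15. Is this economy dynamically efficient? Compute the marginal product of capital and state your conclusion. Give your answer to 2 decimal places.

dynamically efficient; MPK ≈ 0.39

The effective depreciation rate is n + δ = 0.03 + 0.1 = 0.13.
Steady-state k*: s·k^0.45 = 0.13·k gives k* = (0.15/0.13)^(1/0.55) ≈ 1.2972.
MPK = 0.45·1.2972^(-0.55) ≈ 0.3900.
MPK > n+δ = 0.13, so the economy is dynamically efficient (under-saving).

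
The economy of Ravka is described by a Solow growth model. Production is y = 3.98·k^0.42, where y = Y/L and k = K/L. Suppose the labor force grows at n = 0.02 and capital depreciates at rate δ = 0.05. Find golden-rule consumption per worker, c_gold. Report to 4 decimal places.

The effective depreciation rate is n + δ = 0.02 + 0.05 = 0.07.
Maximizing c = f(k) − (n+δ)·k gives f'(k) = n+δ, i.e. 0.42·3.98·k^(0.42−1) = 0.07, so k_gold = (0.42·3.98/0.07)^(1/0.58) ≈ 237.6409.
y_gold = 3.98·237.6409^0.42 ≈ 39.6068.
c_gold = y_gold − (n+δ)·k_gold = 39.6068 − 0.07·237.6409 ≈ 22.9720.

c_gold ≈ 22.9720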